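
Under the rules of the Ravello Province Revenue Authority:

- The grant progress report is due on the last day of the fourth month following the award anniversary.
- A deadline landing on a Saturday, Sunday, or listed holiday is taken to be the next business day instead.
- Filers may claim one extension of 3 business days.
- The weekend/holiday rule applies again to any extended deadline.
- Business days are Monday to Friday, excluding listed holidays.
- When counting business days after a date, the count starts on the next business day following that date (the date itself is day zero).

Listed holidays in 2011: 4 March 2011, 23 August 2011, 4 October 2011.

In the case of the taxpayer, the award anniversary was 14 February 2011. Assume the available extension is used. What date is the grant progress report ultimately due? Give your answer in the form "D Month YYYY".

4 months after 14 February 2011 falls in June 2011; the last day of that month is 30 June 2011.
30 June 2011 falls on a Thursday, which is a business day, so no adjustment is needed.
The 3-business-day extension runs from 30 June 2011 to 5 July 2011.
Since 5 July 2011 is a Tuesday and not a holiday, the date is unchanged.
Final deadline: 5 July 2011.

5 July 2011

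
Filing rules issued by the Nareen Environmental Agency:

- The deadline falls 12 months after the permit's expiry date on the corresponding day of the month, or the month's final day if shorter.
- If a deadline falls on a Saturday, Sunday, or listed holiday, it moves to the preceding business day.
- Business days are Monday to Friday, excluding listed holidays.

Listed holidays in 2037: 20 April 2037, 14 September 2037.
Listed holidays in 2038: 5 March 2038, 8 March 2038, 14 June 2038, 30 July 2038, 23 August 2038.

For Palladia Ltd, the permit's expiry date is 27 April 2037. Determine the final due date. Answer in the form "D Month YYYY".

Moving 12 months forward from 27 April 2037 on the corresponding day gives 27 April 2038.
27 April 2038 is a Tuesday and not a listed holiday, so it stands.
Deadline: 27 April 2038.

27 April 2038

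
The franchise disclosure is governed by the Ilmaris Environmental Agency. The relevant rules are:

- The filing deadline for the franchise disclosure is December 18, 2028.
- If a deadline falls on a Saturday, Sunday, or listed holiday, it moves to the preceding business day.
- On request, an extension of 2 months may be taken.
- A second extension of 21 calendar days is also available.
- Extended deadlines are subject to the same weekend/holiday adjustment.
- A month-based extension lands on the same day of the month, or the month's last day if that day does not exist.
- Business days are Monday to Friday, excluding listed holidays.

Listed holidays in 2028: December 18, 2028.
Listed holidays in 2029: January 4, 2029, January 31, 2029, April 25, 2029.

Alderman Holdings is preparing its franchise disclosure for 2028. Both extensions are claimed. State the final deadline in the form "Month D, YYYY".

March 8, 2029

The statutory due date is December 18, 2028.
December 18, 2028 is a listed holiday; the preceding business day is December 15, 2028 (Friday).
Applying the 2 months extension: 2 months after December 15, 2028 is February 15, 2029.
February 15, 2029 is a Thursday and not a listed holiday, so it stands.
Applying the 21-calendar-day extension: February 15, 2029 + 21 days = March 8, 2029.
March 8, 2029 (Thursday) is already a business day.
Final deadline: March 8, 2029.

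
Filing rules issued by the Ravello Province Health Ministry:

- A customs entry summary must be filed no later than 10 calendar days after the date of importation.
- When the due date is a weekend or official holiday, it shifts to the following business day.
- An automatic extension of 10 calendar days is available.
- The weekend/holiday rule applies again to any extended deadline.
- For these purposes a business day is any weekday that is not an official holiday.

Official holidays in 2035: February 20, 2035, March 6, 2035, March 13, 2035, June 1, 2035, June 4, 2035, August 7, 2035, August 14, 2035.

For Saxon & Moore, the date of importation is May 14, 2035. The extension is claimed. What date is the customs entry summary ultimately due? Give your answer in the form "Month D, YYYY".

Adding 10 calendar days to May 14, 2035 gives May 24, 2035.
May 24, 2035 (Thursday) is already a business day.
With the 10-day extension, May 24, 2035 becomes June 3, 2035.
Because June 3, 2035 is a Sunday, the deadline becomes June 5, 2035 (Tuesday).
Deadline: June 5, 2035.

June 5, 2035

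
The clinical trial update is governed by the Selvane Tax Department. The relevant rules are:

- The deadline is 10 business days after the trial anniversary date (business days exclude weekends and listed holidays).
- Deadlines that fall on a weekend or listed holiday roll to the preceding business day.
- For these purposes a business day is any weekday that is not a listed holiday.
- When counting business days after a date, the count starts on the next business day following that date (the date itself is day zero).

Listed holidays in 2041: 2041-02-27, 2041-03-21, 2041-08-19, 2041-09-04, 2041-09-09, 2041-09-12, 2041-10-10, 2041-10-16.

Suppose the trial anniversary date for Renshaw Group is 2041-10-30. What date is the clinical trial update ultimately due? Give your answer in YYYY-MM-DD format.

Starting the day after 2041-10-30 and counting 10 business days lands on 2041-11-13.
2041-11-13 (Wednesday) is already a business day.
So the filing is due 2041-11-13.

2041-11-13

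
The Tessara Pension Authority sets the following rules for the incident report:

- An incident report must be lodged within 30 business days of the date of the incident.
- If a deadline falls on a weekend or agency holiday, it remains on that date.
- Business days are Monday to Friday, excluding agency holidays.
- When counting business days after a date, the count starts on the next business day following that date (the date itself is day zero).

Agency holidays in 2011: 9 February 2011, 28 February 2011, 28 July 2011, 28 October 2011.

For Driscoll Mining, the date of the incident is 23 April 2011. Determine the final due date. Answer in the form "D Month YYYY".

3 June 2011

30 business days after 23 April 2011, excluding weekends and holidays, is 3 June 2011.
3 June 2011 is a Friday; no weekend or holiday adjustment applies.
Deadline: 3 June 2011.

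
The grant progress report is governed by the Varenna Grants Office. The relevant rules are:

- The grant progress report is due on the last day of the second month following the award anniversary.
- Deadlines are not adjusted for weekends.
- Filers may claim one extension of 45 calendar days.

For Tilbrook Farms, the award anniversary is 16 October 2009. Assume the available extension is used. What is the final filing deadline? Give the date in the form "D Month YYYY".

14 February 2010

The second month after 16 October 2009 is December 2009, whose last day is 31 December 2009.
31 December 2009 falls on a Thursday. The rules make no weekend/holiday allowance, so it remains 31 December 2009.
With the 45-day extension, 31 December 2009 becomes 14 February 2010.
14 February 2010 falls on a Sunday. The rules make no weekend/holiday allowance, so it remains 14 February 2010.
So the filing is due 14 February 2010.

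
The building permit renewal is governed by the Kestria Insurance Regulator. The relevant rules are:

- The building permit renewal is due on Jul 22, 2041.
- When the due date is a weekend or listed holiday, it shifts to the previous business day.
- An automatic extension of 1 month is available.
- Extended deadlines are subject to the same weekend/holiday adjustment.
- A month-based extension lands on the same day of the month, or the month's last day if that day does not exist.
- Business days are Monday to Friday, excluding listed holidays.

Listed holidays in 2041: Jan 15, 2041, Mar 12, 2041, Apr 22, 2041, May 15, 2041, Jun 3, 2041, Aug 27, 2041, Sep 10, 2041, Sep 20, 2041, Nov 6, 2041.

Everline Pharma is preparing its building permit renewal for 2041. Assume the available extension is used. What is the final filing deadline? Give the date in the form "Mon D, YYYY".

Aug 22, 2041

The statutory due date is Jul 22, 2041.
Jul 22, 2041 (Monday) is already a business day.
Applying the 1 month extension: 1 month after Jul 22, 2041 is Aug 22, 2041.
Aug 22, 2041 (Thursday) is already a business day.
Deadline: Aug 22, 2041.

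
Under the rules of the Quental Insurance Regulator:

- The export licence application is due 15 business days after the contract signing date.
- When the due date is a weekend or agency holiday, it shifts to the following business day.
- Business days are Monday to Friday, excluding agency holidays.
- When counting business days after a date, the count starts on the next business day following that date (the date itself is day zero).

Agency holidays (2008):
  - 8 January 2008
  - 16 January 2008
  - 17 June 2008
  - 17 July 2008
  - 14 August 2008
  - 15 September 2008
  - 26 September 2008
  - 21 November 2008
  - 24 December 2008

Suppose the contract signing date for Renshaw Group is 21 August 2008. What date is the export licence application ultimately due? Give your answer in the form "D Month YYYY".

15 business days after 21 August 2008, excluding weekends and holidays, is 11 September 2008.
11 September 2008 falls on a Thursday, which is a business day, so no adjustment is needed.
So the filing is due 11 September 2008.

11 September 2008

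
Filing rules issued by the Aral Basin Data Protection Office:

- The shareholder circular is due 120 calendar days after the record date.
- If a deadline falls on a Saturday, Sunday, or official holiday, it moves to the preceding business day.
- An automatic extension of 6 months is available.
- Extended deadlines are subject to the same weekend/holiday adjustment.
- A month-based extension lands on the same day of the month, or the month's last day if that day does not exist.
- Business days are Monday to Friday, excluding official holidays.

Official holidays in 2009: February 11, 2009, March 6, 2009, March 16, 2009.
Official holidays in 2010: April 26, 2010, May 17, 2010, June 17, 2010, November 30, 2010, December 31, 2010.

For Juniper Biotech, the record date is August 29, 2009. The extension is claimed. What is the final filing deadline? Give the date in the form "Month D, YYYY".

Adding 120 calendar days to August 29, 2009 gives December 27, 2009.
December 27, 2009 is a Sunday, so it moves to the preceding business day, December 25, 2009 (Friday).
The 6 months extension carries December 25, 2009 to June 25, 2010.
Since June 25, 2010 is a Friday and not a holiday, the date is unchanged.
The final due date is June 25, 2010.

June 25, 2010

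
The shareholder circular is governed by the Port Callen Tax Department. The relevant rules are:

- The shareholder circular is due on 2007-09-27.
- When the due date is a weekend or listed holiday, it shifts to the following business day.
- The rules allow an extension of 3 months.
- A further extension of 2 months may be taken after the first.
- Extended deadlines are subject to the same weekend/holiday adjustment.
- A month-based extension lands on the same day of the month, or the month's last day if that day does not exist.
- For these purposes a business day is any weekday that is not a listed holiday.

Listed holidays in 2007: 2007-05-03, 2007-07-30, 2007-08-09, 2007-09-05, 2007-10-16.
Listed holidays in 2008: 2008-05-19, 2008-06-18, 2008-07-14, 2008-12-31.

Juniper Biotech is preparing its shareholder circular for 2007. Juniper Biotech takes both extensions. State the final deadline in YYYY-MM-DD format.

2008-02-27

The statutory due date is 2007-09-27.
2007-09-27 falls on a Thursday, which is a business day, so no adjustment is needed.
Add 3 months to 2007-09-27: 2007-12-27.
Since 2007-12-27 is a Thursday and not a holiday, the date is unchanged.
Applying the 2 months extension: 2 months after 2007-12-27 is 2008-02-27.
2008-02-27 falls on a Wednesday, which is a business day, so no adjustment is needed.
So the filing is due 2008-02-27.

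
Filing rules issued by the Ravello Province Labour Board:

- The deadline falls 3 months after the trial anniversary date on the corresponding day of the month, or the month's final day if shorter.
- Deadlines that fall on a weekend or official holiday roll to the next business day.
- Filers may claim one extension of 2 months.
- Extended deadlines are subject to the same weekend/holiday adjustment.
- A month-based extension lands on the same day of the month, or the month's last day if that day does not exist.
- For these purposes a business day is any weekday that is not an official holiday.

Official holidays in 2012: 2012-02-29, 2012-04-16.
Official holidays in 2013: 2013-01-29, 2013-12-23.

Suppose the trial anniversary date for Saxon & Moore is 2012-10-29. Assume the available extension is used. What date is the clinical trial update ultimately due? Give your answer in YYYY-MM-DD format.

2013-04-01

3 months after 2012-10-29, on the same day of the month, is 2013-01-29.
2013-01-29 falls on a listed holiday. Rolling to the next business day gives 2013-01-30, a Wednesday.
Add 2 months to 2013-01-30: 2013-03-30.
2013-03-30 is a Saturday, so it moves to the next business day, 2013-04-01 (Monday).
Final deadline: 2013-04-01.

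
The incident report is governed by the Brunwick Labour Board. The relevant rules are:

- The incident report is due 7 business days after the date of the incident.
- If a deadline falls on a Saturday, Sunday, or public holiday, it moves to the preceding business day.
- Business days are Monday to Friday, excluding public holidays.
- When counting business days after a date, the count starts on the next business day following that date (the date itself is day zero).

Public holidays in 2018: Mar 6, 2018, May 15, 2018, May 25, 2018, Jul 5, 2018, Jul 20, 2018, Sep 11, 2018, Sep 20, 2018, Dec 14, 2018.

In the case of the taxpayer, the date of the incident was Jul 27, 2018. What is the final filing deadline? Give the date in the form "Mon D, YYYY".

Counting 7 business days after Jul 27, 2018 (skipping weekends and listed holidays) reaches Aug 7, 2018.
Aug 7, 2018 (Tuesday) is already a business day.
Deadline: Aug 7, 2018.

Aug 7, 2018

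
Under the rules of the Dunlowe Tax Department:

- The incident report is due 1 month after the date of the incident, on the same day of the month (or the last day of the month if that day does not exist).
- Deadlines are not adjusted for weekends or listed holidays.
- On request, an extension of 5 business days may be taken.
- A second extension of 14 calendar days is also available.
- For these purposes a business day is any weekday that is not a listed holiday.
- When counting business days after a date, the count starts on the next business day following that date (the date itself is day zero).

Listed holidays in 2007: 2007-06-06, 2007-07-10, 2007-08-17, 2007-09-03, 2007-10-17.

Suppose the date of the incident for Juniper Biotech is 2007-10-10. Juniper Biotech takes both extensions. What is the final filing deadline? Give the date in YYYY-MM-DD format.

1 month after 2007-10-10, on the same day of the month, is 2007-11-10.
No adjustment is made for weekends or holidays, so 2007-11-10 stands.
Applying the 5-business-day extension: 5 business days after 2007-11-10 is 2007-11-16.
2007-11-16 falls on a Friday. The rules make no weekend/holiday allowance, so it remains 2007-11-16.
The 14-calendar-day extension moves the deadline from 2007-11-16 to 2007-11-30.
2007-11-30 falls on a Friday. The rules make no weekend/holiday allowance, so it remains 2007-11-30.
Deadline: 2007-11-30.

2007-11-30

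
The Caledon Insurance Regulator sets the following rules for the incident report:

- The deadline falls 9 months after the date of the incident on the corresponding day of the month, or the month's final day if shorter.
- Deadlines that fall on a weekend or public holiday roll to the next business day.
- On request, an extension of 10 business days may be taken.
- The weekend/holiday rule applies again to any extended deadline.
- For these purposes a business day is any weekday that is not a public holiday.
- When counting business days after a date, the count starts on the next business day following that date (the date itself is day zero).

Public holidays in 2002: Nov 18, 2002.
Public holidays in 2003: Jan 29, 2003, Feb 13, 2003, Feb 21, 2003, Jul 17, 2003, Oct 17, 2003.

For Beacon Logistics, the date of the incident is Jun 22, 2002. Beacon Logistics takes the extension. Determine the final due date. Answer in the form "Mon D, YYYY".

9 months from Jun 22, 2002 is Mar 22, 2003.
Mar 22, 2003 falls on a Saturday. Rolling to the next business day gives Mar 24, 2003, a Monday.
Counting 10 further business days from Mar 24, 2003 reaches Apr 7, 2003.
Apr 7, 2003 is a Monday and not a listed holiday, so it stands.
Deadline: Apr 7, 2003.

Apr 7, 2003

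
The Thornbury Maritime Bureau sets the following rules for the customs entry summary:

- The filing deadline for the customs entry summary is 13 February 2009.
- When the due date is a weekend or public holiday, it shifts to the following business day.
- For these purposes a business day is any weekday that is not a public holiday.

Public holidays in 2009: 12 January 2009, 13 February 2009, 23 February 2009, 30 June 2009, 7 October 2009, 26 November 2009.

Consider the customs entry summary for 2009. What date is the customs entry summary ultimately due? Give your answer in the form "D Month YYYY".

16 February 2009

Start from the fixed due date, 13 February 2009.
13 February 2009 falls on a listed holiday. Rolling to the next business day gives 16 February 2009, a Monday.
Deadline: 16 February 2009.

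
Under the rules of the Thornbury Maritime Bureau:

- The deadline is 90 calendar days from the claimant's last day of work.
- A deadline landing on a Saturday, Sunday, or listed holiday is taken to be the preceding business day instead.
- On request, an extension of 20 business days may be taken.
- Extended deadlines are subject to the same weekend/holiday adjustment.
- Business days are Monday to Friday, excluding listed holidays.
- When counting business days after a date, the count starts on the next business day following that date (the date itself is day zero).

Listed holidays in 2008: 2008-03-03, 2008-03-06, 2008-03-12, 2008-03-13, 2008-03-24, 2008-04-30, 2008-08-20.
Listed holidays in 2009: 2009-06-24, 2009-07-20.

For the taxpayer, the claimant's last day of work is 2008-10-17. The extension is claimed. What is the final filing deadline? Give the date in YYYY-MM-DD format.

2009-02-12

Adding 90 calendar days to 2008-10-17 gives 2009-01-15.
2009-01-15 falls on a Thursday, which is a business day, so no adjustment is needed.
Counting 20 further business days from 2009-01-15 reaches 2009-02-12.
Since 2009-02-12 is a Thursday and not a holiday, the date is unchanged.
So the filing is due 2009-02-12.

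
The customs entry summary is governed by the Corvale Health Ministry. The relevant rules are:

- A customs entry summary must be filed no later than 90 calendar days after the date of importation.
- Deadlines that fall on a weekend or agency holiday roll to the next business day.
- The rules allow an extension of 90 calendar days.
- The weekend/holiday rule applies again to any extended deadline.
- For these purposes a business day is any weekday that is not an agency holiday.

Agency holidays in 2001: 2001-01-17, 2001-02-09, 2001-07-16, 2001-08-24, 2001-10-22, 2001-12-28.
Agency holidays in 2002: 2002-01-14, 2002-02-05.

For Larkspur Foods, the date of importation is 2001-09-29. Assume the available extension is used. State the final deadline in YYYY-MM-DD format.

2002-04-01

From 2001-09-29, 90 calendar days later is 2001-12-28.
2001-12-28 is a listed holiday, so it moves to the next business day, 2001-12-31 (Monday).
Add the 90 calendar-day extension to 2001-12-31: 2002-03-31.
Because 2002-03-31 is a Sunday, the deadline becomes 2002-04-01 (Monday).
So the filing is due 2002-04-01.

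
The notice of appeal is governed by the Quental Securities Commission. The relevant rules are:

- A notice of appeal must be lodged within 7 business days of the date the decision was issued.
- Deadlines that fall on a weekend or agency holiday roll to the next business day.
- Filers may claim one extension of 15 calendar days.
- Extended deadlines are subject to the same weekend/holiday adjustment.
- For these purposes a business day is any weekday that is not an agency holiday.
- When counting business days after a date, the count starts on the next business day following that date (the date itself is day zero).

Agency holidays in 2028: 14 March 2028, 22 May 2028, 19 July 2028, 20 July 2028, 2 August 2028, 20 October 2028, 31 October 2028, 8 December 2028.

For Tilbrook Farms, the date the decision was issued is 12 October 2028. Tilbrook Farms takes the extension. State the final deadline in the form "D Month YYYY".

8 November 2028

Starting the day after 12 October 2028 and counting 7 business days lands on 24 October 2028.
24 October 2028 (Tuesday) is already a business day.
Applying the 15-calendar-day extension: 24 October 2028 + 15 days = 8 November 2028.
Since 8 November 2028 is a Wednesday and not a holiday, the date is unchanged.
So the filing is due 8 November 2028.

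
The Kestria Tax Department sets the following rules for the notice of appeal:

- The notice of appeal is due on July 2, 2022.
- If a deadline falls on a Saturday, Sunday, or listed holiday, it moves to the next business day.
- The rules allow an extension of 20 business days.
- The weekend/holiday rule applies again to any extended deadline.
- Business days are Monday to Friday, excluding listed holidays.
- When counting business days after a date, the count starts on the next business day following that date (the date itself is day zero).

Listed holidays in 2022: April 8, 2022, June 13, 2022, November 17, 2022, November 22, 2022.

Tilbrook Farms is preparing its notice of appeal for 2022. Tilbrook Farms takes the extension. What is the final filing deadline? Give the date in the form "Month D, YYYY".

Start from the fixed due date, July 2, 2022.
July 2, 2022 is a Saturday; the next business day is July 4, 2022 (Monday).
The 20-business-day extension runs from July 4, 2022 to August 1, 2022.
Since August 1, 2022 is a Monday and not a holiday, the date is unchanged.
Deadline: August 1, 2022.

August 1, 2022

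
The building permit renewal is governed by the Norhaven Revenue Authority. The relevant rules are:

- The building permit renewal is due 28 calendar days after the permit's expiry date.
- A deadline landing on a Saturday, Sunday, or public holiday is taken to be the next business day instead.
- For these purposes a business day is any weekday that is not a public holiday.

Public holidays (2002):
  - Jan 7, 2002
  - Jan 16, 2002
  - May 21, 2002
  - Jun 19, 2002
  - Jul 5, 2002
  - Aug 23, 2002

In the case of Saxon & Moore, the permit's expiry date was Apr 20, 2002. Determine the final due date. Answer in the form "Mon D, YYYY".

Adding 28 calendar days to Apr 20, 2002 gives May 18, 2002.
May 18, 2002 is a Saturday; the next business day is May 20, 2002 (Monday).
Final deadline: May 20, 2002.

May 20, 2002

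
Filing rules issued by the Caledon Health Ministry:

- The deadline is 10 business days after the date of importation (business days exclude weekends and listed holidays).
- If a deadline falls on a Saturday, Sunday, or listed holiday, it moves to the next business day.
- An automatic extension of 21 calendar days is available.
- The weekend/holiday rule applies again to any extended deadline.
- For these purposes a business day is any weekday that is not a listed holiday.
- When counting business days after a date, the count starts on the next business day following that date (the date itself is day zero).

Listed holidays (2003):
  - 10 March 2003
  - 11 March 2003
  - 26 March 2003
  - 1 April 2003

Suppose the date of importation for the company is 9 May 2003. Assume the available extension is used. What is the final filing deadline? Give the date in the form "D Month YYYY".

13 June 2003

10 business days after 9 May 2003, excluding weekends and holidays, is 23 May 2003.
23 May 2003 is a Friday and not a listed holiday, so it stands.
With the 21-day extension, 23 May 2003 becomes 13 June 2003.
13 June 2003 is a Friday and not a listed holiday, so it stands.
So the filing is due 13 June 2003.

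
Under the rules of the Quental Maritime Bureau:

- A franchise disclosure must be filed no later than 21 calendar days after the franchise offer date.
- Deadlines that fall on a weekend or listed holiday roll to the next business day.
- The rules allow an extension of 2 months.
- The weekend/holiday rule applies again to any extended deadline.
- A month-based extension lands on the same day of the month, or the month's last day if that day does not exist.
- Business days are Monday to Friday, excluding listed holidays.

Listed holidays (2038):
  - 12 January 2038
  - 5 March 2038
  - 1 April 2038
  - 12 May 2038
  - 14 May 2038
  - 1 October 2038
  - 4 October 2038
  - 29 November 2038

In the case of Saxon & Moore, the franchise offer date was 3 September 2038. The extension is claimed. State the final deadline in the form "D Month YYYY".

24 November 2038

From 3 September 2038, 21 calendar days later is 24 September 2038.
24 September 2038 is a Friday and not a listed holiday, so it stands.
Add 2 months to 24 September 2038: 24 November 2038.
24 November 2038 falls on a Wednesday, which is a business day, so no adjustment is needed.
So the filing is due 24 November 2038.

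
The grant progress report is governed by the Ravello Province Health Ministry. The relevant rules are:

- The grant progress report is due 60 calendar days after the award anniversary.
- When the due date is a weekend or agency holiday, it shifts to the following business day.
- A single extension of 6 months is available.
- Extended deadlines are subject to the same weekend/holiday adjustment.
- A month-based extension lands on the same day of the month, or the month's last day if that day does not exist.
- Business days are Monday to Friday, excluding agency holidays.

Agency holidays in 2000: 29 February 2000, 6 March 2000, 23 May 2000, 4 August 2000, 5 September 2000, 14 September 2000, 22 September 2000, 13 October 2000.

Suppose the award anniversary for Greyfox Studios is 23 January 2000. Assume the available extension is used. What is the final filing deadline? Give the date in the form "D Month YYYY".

Adding 60 calendar days to 23 January 2000 gives 23 March 2000.
Since 23 March 2000 is a Thursday and not a holiday, the date is unchanged.
Applying the 6 months extension: 6 months after 23 March 2000 is 23 September 2000.
23 September 2000 is a Saturday, so it moves to the next business day, 25 September 2000 (Monday).
Deadline: 25 September 2000.

25 September 2000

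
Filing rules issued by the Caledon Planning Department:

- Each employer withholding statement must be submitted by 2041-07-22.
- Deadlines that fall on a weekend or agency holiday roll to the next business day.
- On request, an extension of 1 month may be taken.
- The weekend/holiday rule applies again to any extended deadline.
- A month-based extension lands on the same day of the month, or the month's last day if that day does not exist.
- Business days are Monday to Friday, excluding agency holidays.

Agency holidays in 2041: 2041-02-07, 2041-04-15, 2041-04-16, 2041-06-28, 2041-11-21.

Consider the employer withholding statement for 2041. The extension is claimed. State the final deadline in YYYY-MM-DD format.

Start from the fixed due date, 2041-07-22.
Since 2041-07-22 is a Monday and not a holiday, the date is unchanged.
Add 1 month to 2041-07-22: 2041-08-22.
Since 2041-08-22 is a Thursday and not a holiday, the date is unchanged.
Deadline: 2041-08-22.

2041-08-22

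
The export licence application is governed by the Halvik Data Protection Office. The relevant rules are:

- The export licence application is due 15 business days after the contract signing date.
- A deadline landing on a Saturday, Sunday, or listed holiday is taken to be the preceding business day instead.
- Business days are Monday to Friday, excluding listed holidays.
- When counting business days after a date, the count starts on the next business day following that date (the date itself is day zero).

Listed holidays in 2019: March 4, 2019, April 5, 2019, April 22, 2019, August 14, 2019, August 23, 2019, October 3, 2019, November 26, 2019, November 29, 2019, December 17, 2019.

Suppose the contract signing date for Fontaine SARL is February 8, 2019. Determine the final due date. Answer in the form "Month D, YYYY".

Counting 15 business days after February 8, 2019 (skipping weekends and listed holidays) reaches March 1, 2019.
March 1, 2019 (Friday) is already a business day.
Deadline: March 1, 2019.

March 1, 2019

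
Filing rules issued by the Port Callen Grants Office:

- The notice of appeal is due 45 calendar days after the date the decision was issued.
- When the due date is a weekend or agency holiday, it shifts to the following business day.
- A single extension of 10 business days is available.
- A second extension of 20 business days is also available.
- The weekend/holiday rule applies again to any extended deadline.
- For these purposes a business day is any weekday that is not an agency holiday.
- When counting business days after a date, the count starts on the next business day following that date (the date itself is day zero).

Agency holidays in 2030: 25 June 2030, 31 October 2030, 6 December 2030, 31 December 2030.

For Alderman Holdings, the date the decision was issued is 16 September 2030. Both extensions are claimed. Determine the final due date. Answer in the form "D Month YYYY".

From 16 September 2030, 45 calendar days later is 31 October 2030.
31 October 2030 is a listed holiday, so it moves to the next business day, 1 November 2030 (Friday).
The 10-business-day extension runs from 1 November 2030 to 15 November 2030.
15 November 2030 falls on a Friday, which is a business day, so no adjustment is needed.
Applying the 20-business-day extension: 20 business days after 15 November 2030 is 16 December 2030.
Since 16 December 2030 is a Monday and not a holiday, the date is unchanged.
The final due date is 16 December 2030.

16 December 2030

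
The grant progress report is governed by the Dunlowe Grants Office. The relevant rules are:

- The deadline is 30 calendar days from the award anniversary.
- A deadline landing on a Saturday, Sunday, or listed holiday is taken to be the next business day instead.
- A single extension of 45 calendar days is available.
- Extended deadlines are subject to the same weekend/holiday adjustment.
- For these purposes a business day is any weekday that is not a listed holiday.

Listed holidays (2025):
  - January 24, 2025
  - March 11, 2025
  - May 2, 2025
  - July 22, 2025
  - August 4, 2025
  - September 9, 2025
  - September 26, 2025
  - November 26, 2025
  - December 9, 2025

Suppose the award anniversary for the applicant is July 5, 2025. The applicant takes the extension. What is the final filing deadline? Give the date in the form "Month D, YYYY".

30 calendar days after July 5, 2025 is August 4, 2025.
August 4, 2025 falls on a listed holiday. Rolling to the next business day gives August 5, 2025, a Tuesday.
The 45-calendar-day extension moves the deadline from August 5, 2025 to September 19, 2025.
September 19, 2025 falls on a Friday, which is a business day, so no adjustment is needed.
So the filing is due September 19, 2025.

September 19, 2025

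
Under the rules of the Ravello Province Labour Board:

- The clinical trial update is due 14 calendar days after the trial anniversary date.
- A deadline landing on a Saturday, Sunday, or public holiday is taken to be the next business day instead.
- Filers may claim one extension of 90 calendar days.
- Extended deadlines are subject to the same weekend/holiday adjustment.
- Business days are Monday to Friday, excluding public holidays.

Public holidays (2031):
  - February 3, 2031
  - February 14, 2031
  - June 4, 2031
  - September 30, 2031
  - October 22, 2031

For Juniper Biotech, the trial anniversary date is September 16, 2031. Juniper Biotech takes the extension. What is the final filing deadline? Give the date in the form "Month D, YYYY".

December 30, 2031

Adding 14 calendar days to September 16, 2031 gives September 30, 2031.
Because September 30, 2031 is a listed holiday, the deadline becomes October 1, 2031 (Wednesday).
Add the 90 calendar-day extension to October 1, 2031: December 30, 2031.
December 30, 2031 (Tuesday) is already a business day.
So the filing is due December 30, 2031.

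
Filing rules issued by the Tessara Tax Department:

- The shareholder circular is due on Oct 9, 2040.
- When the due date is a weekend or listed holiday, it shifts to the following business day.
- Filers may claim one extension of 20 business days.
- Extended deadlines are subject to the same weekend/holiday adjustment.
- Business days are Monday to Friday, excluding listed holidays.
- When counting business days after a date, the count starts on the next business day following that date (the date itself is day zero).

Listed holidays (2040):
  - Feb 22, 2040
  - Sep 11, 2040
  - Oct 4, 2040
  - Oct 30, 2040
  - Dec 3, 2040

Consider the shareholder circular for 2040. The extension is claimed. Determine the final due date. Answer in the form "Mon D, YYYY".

Nov 7, 2040

Start from the fixed due date, Oct 9, 2040.
Since Oct 9, 2040 is a Tuesday and not a holiday, the date is unchanged.
The 20-business-day extension runs from Oct 9, 2040 to Nov 7, 2040.
Nov 7, 2040 is a Wednesday and not a listed holiday, so it stands.
The final due date is Nov 7, 2040.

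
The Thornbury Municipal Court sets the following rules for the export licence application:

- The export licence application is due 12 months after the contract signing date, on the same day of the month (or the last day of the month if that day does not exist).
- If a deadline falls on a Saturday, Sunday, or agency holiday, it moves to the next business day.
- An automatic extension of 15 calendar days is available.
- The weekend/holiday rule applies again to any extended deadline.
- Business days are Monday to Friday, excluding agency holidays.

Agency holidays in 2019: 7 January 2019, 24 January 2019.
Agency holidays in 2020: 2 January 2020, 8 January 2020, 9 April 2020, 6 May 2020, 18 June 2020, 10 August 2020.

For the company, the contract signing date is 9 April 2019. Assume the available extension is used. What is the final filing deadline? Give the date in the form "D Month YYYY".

27 April 2020

Moving 12 months forward from 9 April 2019 on the corresponding day gives 9 April 2020.
9 April 2020 falls on a listed holiday. Rolling to the next business day gives 10 April 2020, a Friday.
Add the 15 calendar-day extension to 10 April 2020: 25 April 2020.
25 April 2020 is a Saturday; the next business day is 27 April 2020 (Monday).
The final due date is 27 April 2020.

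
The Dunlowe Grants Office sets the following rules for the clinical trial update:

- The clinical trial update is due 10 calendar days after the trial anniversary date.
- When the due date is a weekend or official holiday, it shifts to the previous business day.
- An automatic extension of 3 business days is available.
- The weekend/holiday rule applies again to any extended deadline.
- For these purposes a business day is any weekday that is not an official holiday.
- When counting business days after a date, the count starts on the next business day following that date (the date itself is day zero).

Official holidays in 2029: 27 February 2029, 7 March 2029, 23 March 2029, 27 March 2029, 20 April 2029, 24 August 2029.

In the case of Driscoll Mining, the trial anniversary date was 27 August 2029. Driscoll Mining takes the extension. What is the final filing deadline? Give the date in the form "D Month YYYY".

11 September 2029

From 27 August 2029, 10 calendar days later is 6 September 2029.
Since 6 September 2029 is a Thursday and not a holiday, the date is unchanged.
The 3-business-day extension runs from 6 September 2029 to 11 September 2029.
11 September 2029 is a Tuesday and not a listed holiday, so it stands.
Final deadline: 11 September 2029.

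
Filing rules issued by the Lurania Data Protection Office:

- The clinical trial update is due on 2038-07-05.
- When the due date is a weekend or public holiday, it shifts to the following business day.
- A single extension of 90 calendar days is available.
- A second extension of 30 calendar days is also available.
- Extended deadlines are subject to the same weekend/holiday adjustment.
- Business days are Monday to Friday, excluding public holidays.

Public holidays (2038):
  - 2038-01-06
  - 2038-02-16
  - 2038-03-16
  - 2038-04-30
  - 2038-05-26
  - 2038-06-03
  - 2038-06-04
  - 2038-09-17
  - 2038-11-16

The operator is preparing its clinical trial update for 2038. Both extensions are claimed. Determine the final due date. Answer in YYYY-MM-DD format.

2038-11-03

The statutory due date is 2038-07-05.
2038-07-05 falls on a Monday, which is a business day, so no adjustment is needed.
With the 90-day extension, 2038-07-05 becomes 2038-10-03.
Because 2038-10-03 is a Sunday, the deadline becomes 2038-10-04 (Monday).
The 30-calendar-day extension moves the deadline from 2038-10-04 to 2038-11-03.
2038-11-03 falls on a Wednesday, which is a business day, so no adjustment is needed.
The final due date is 2038-11-03.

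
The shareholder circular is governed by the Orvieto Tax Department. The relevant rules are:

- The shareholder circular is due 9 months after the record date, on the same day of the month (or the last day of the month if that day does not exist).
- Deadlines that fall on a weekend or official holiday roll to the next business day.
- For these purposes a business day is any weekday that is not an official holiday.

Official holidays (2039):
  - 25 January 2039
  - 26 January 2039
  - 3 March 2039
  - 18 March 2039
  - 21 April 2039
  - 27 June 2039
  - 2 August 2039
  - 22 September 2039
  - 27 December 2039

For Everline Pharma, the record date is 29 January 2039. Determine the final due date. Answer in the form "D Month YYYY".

31 October 2039

9 months from 29 January 2039 is 29 October 2039.
29 October 2039 is a Saturday; the next business day is 31 October 2039 (Monday).
The final due date is 31 October 2039.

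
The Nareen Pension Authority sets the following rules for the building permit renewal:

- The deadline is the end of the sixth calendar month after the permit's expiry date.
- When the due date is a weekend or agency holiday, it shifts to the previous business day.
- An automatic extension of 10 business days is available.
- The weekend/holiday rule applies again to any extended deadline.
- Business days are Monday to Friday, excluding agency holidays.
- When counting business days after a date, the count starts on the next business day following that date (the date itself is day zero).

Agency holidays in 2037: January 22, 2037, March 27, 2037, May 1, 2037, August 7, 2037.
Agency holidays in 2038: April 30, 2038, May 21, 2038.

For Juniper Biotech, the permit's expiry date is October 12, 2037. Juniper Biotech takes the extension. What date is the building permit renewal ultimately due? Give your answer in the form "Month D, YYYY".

6 months after October 12, 2037 falls in April 2038; the last day of that month is April 30, 2038.
April 30, 2038 falls on a listed holiday. Rolling to the preceding business day gives April 29, 2038, a Thursday.
The 10-business-day extension runs from April 29, 2038 to May 14, 2038.
May 14, 2038 falls on a Friday, which is a business day, so no adjustment is needed.
Final deadline: May 14, 2038.

May 14, 2038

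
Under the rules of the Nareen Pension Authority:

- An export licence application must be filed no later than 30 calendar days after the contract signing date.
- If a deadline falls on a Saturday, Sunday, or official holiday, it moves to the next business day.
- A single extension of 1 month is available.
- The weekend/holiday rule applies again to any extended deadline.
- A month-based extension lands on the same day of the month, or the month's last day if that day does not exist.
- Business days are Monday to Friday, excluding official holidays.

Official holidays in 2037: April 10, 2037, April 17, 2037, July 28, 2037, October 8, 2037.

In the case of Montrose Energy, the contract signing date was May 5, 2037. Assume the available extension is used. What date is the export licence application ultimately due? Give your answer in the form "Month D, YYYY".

30 calendar days after May 5, 2037 is June 4, 2037.
June 4, 2037 falls on a Thursday, which is a business day, so no adjustment is needed.
Applying the 1 month extension: 1 month after June 4, 2037 is July 4, 2037.
July 4, 2037 is a Saturday, so it moves to the next business day, July 6, 2037 (Monday).
Deadline: July 6, 2037.

July 6, 2037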